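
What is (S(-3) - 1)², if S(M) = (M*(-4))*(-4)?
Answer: 2401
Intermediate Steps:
S(M) = 16*M (S(M) = -4*M*(-4) = 16*M)
(S(-3) - 1)² = (16*(-3) - 1)² = (-48 - 1)² = (-49)² = 2401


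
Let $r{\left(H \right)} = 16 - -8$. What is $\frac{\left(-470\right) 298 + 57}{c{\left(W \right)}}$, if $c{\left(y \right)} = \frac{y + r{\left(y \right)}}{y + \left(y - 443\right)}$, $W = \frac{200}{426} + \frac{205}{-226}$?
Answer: $\frac{2991481061792}{1134247} \approx 2.6374 \cdot 10^{6}$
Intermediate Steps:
$r{\left(H \right)} = 24$ ($r{\left(H \right)} = 16 + 8 = 24$)
$W = - \frac{21065}{48138}$ ($W = 200 \cdot \frac{1}{426} + 205 \left(- \frac{1}{226}\right) = \frac{100}{213} - \frac{205}{226} = - \frac{21065}{48138} \approx -0.4376$)
$c{\left(y \right)} = \frac{24 + y}{-443 + 2 y}$ ($c{\left(y \right)} = \frac{y + 24}{y + \left(y - 443\right)} = \frac{24 + y}{y + \left(-443 + y\right)} = \frac{24 + y}{-443 + 2 y}$)
$\frac{\left(-470\right) 298 + 57}{c{\left(W \right)}} = \frac{\left(-470\right) 298 + 57}{\frac{1}{-443 + 2 \left(- \frac{21065}{48138}\right)} \left(24 - \frac{21065}{48138}\right)} = \frac{-140060 + 57}{\frac{1}{-443 - \frac{21065}{24069}} \cdot \frac{1134247}{48138}} = - \frac{140003}{\frac{1}{- \frac{10683632}{24069}} \cdot \frac{1134247}{48138}} = - \frac{140003}{\left(- \frac{24069}{10683632}\right) \frac{1134247}{48138}} = - \frac{140003}{- \frac{1134247}{21367264}} = \left(-140003\right) \left(- \frac{21367264}{1134247}\right) = \frac{2991481061792}{1134247}$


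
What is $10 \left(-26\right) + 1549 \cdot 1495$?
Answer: $2315495$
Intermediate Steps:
$10 \left(-26\right) + 1549 \cdot 1495 = -260 + 2315755 = 2315495$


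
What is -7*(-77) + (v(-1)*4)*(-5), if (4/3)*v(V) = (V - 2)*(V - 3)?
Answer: 359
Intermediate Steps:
v(V) = 3*(-3 + V)*(-2 + V)/4 (v(V) = 3*((V - 2)*(V - 3))/4 = 3*((-2 + V)*(-3 + V))/4 = 3*((-3 + V)*(-2 + V))/4 = 3*(-3 + V)*(-2 + V)/4)
-7*(-77) + (v(-1)*4)*(-5) = -7*(-77) + ((9/2 - 15/4*(-1) + (3/4)*(-1)**2)*4)*(-5) = 539 + ((9/2 + 15/4 + (3/4)*1)*4)*(-5) = 539 + ((9/2 + 15/4 + 3/4)*4)*(-5) = 539 + (9*4)*(-5) = 539 + 36*(-5) = 539 - 180 = 359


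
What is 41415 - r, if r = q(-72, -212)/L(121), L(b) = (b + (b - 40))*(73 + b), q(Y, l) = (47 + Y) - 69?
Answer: 811485557/19594 ≈ 41415.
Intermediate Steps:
q(Y, l) = -22 + Y
L(b) = (-40 + 2*b)*(73 + b) (L(b) = (b + (-40 + b))*(73 + b) = (-40 + 2*b)*(73 + b))
r = -47/19594 (r = (-22 - 72)/(-2920 + 2*121**2 + 106*121) = -94/(-2920 + 2*14641 + 12826) = -94/(-2920 + 29282 + 12826) = -94/39188 = -94*1/39188 = -47/19594 ≈ -0.0023987)
41415 - r = 41415 - 1*(-47/19594) = 41415 + 47/19594 = 811485557/19594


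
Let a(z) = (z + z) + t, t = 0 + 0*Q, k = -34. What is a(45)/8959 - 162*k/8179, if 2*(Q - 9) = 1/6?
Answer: 50082282/73275661 ≈ 0.68348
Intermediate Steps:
Q = 109/12 (Q = 9 + (½)/6 = 9 + (½)*(⅙) = 9 + 1/12 = 109/12 ≈ 9.0833)
t = 0 (t = 0 + 0*(109/12) = 0 + 0 = 0)
a(z) = 2*z (a(z) = (z + z) + 0 = 2*z + 0 = 2*z)
a(45)/8959 - 162*k/8179 = (2*45)/8959 - 162*(-34)/8179 = 90*(1/8959) + 5508*(1/8179) = 90/8959 + 5508/8179 = 50082282/73275661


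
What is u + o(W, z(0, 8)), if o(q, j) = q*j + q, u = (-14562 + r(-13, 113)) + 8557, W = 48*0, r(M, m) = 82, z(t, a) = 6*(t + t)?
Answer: -5923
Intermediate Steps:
z(t, a) = 12*t (z(t, a) = 6*(2*t) = 12*t)
W = 0
u = -5923 (u = (-14562 + 82) + 8557 = -14480 + 8557 = -5923)
o(q, j) = q + j*q (o(q, j) = j*q + q = q + j*q)
u + o(W, z(0, 8)) = -5923 + 0*(1 + 12*0) = -5923 + 0*(1 + 0) = -5923 + 0*1 = -5923 + 0 = -5923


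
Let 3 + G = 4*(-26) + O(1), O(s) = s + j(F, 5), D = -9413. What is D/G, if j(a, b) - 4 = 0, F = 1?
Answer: 9413/102 ≈ 92.284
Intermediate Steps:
j(a, b) = 4 (j(a, b) = 4 + 0 = 4)
O(s) = 4 + s (O(s) = s + 4 = 4 + s)
G = -102 (G = -3 + (4*(-26) + (4 + 1)) = -3 + (-104 + 5) = -3 - 99 = -102)
D/G = -9413/(-102) = -9413*(-1/102) = 9413/102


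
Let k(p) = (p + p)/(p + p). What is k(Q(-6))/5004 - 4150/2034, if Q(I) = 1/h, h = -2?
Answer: -384529/188484 ≈ -2.0401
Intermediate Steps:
Q(I) = -½ (Q(I) = 1/(-2) = -½)
k(p) = 1 (k(p) = (2*p)/((2*p)) = (2*p)*(1/(2*p)) = 1)
k(Q(-6))/5004 - 4150/2034 = 1/5004 - 4150/2034 = 1*(1/5004) - 4150*1/2034 = 1/5004 - 2075/1017 = -384529/188484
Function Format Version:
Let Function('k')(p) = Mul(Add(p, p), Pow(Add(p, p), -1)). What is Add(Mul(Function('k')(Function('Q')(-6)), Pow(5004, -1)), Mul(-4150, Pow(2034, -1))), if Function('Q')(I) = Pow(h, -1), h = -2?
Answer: Rational(-384529, 188484) ≈ -2.0401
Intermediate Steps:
Function('Q')(I) = Rational(-1, 2) (Function('Q')(I) = Pow(-2, -1) = Rational(-1, 2))
Function('k')(p) = 1 (Function('k')(p) = Mul(Mul(2, p), Pow(Mul(2, p), -1)) = Mul(Mul(2, p), Mul(Rational(1, 2), Pow(p, -1))) = 1)
Add(Mul(Function('k')(Function('Q')(-6)), Pow(5004, -1)), Mul(-4150, Pow(2034, -1))) = Add(Mul(1, Pow(5004, -1)), Mul(-4150, Pow(2034, -1))) = Add(Mul(1, Rational(1, 5004)), Mul(-4150, Rational(1, 2034))) = Add(Rational(1, 5004), Rational(-2075, 1017)) = Rational(-384529, 188484)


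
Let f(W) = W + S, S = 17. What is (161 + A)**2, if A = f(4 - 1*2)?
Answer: 32400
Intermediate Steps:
f(W) = 17 + W (f(W) = W + 17 = 17 + W)
A = 19 (A = 17 + (4 - 1*2) = 17 + (4 - 2) = 17 + 2 = 19)
(161 + A)**2 = (161 + 19)**2 = 180**2 = 32400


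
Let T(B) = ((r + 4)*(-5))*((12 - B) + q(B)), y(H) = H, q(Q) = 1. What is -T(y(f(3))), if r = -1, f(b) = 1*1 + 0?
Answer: 180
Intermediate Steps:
f(b) = 1 (f(b) = 1 + 0 = 1)
T(B) = -195 + 15*B (T(B) = ((-1 + 4)*(-5))*((12 - B) + 1) = (3*(-5))*(13 - B) = -15*(13 - B) = -195 + 15*B)
-T(y(f(3))) = -(-195 + 15*1) = -(-195 + 15) = -1*(-180) = 180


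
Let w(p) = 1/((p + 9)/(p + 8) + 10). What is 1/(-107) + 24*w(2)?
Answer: 8523/3959 ≈ 2.1528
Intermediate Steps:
w(p) = 1/(10 + (9 + p)/(8 + p)) (w(p) = 1/((9 + p)/(8 + p) + 10) = 1/(10 + (9 + p)/(8 + p)))
1/(-107) + 24*w(2) = 1/(-107) + 24*((8 + 2)/(89 + 11*2)) = -1/107 + 24*(10/(89 + 22)) = -1/107 + 24*(10/111) = -1/107 + 80/37 = 8523/3959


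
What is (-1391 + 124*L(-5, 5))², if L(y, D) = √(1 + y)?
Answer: 1873377 - 689936*I ≈ 1.8734e+6 - 6.8994e+5*I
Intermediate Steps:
(-1391 + 124*L(-5, 5))² = (-1391 + 124*√(1 - 5))² = (-1391 + 124*√(-4))² = (-1391 + 124*(2*I))² = (-1391 + 248*I)²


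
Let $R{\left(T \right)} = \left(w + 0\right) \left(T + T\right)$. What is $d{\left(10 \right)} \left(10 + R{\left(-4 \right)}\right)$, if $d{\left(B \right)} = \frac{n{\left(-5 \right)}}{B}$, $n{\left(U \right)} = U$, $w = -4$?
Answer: $-21$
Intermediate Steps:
$d{\left(B \right)} = - \frac{5}{B}$
$R{\left(T \right)} = - 8 T$ ($R{\left(T \right)} = \left(-4 + 0\right) \left(T + T\right) = - 4 \cdot 2 T = - 8 T$)
$d{\left(10 \right)} \left(10 + R{\left(-4 \right)}\right) = - \frac{5}{10} \left(10 - -32\right) = \left(-5\right) \frac{1}{10} \left(10 + 32\right) = \left(- \frac{1}{2}\right) 42 = -21$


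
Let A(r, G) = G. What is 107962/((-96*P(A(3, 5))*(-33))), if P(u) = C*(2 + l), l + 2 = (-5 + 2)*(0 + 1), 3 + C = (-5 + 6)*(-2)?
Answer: 53981/23760 ≈ 2.2719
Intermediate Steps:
C = -5 (C = -3 + (-5 + 6)*(-2) = -3 + 1*(-2) = -3 - 2 = -5)
l = -5 (l = -2 + (-5 + 2)*(0 + 1) = -2 - 3*1 = -2 - 3 = -5)
P(u) = 15 (P(u) = -5*(2 - 5) = -5*(-3) = 15)
107962/((-96*P(A(3, 5))*(-33))) = 107962/((-96*15*(-33))) = 107962/((-1440*(-33))) = 107962/47520 = 107962*(1/47520) = 53981/23760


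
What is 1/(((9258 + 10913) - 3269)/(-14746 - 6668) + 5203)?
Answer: 3569/18566690 ≈ 0.00019223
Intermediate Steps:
1/(((9258 + 10913) - 3269)/(-14746 - 6668) + 5203) = 1/((20171 - 3269)/(-21414) + 5203) = 1/(16902*(-1/21414) + 5203) = 1/(-2817/3569 + 5203) = 1/(18566690/3569) = 3569/18566690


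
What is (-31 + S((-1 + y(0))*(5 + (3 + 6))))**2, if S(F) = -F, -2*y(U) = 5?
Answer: 324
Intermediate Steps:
y(U) = -5/2 (y(U) = -1/2*5 = -5/2)
(-31 + S((-1 + y(0))*(5 + (3 + 6))))**2 = (-31 - (-1 - 5/2)*(5 + (3 + 6)))**2 = (-31 - (-7)*(5 + 9)/2)**2 = (-31 - (-7)*14/2)**2 = (-31 - 1*(-49))**2 = (-31 + 49)**2 = 18**2 = 324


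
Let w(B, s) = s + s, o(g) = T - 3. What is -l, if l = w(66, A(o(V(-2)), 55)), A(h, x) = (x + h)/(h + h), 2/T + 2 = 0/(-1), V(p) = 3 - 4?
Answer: 51/4 ≈ 12.750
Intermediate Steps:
V(p) = -1
T = -1 (T = 2/(-2 + 0/(-1)) = 2/(-2 + 0*(-1)) = 2/(-2 + 0) = 2/(-2) = 2*(-½) = -1)
o(g) = -4 (o(g) = -1 - 3 = -4)
A(h, x) = (h + x)/(2*h) (A(h, x) = (h + x)/((2*h)) = (h + x)*(1/(2*h)) = (h + x)/(2*h))
w(B, s) = 2*s
l = -51/4 (l = 2*((½)*(-4 + 55)/(-4)) = 2*((½)*(-¼)*51) = 2*(-51/8) = -51/4 ≈ -12.750)
-l = -1*(-51/4) = 51/4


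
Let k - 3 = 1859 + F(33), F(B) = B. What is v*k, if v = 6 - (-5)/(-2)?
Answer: 13265/2 ≈ 6632.5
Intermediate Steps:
v = 7/2 (v = 6 - (-5)*(-1)/2 = 6 - 1*5/2 = 6 - 5/2 = 7/2 ≈ 3.5000)
k = 1895 (k = 3 + (1859 + 33) = 3 + 1892 = 1895)
v*k = (7/2)*1895 = 13265/2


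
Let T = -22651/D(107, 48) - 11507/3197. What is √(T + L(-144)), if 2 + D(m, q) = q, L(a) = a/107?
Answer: I*√232799507894006/684158 ≈ 22.302*I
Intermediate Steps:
L(a) = a/107 (L(a) = a*(1/107) = a/107)
D(m, q) = -2 + q
T = -3171503/6394 (T = -22651/(-2 + 48) - 11507/3197 = -22651/46 - 11507*1/3197 = -22651*1/46 - 11507/3197 = -22651/46 - 11507/3197 = -3171503/6394 ≈ -496.01)
√(T + L(-144)) = √(-3171503/6394 + (1/107)*(-144)) = √(-3171503/6394 - 144/107) = √(-340271557/684158) = I*√232799507894006/684158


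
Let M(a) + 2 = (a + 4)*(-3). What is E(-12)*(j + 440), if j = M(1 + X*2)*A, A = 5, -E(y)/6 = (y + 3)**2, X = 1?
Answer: -157950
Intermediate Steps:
E(y) = -6*(3 + y)**2 (E(y) = -6*(y + 3)**2 = -6*(3 + y)**2)
M(a) = -14 - 3*a (M(a) = -2 + (a + 4)*(-3) = -2 + (4 + a)*(-3) = -2 + (-12 - 3*a) = -14 - 3*a)
j = -115 (j = (-14 - 3*(1 + 1*2))*5 = (-14 - 3*(1 + 2))*5 = (-14 - 3*3)*5 = (-14 - 9)*5 = -23*5 = -115)
E(-12)*(j + 440) = (-6*(3 - 12)**2)*(-115 + 440) = -6*(-9)**2*325 = -6*81*325 = -486*325 = -157950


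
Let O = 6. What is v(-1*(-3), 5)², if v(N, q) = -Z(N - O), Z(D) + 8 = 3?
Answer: 25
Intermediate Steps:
Z(D) = -5 (Z(D) = -8 + 3 = -5)
v(N, q) = 5 (v(N, q) = -1*(-5) = 5)
v(-1*(-3), 5)² = 5² = 25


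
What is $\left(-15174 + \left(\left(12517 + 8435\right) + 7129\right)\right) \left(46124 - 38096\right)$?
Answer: $103617396$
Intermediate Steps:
$\left(-15174 + \left(\left(12517 + 8435\right) + 7129\right)\right) \left(46124 - 38096\right) = \left(-15174 + \left(20952 + 7129\right)\right) 8028 = \left(-15174 + 28081\right) 8028 = 12907 \cdot 8028 = 103617396$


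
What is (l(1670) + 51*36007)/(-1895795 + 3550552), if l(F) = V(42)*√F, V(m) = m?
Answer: 1836357/1654757 + 42*√1670/1654757 ≈ 1.1108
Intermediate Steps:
l(F) = 42*√F
(l(1670) + 51*36007)/(-1895795 + 3550552) = (42*√1670 + 51*36007)/(-1895795 + 3550552) = (42*√1670 + 1836357)/1654757 = (1836357 + 42*√1670)*(1/1654757) = 1836357/1654757 + 42*√1670/1654757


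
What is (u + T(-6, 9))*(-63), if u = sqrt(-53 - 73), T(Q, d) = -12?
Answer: 756 - 189*I*sqrt(14) ≈ 756.0 - 707.17*I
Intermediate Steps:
u = 3*I*sqrt(14) (u = sqrt(-126) = 3*I*sqrt(14) ≈ 11.225*I)
(u + T(-6, 9))*(-63) = (3*I*sqrt(14) - 12)*(-63) = (-12 + 3*I*sqrt(14))*(-63) = 756 - 189*I*sqrt(14)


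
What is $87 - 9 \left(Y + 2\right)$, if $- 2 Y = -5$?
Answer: $\frac{93}{2} \approx 46.5$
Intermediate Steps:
$Y = \frac{5}{2}$ ($Y = \left(- \frac{1}{2}\right) \left(-5\right) = \frac{5}{2} \approx 2.5$)
$87 - 9 \left(Y + 2\right) = 87 - 9 \left(\frac{5}{2} + 2\right) = 87 - 9 \cdot \frac{9}{2} = 87 - \frac{81}{2} = \frac{93}{2}$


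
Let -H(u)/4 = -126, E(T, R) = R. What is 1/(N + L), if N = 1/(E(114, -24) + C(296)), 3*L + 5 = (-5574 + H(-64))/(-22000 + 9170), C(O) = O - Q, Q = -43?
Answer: -404145/619057 ≈ -0.65284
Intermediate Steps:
C(O) = 43 + O (C(O) = O - 1*(-43) = O + 43 = 43 + O)
H(u) = 504 (H(u) = -4*(-126) = 504)
L = -5908/3849 (L = -5/3 + ((-5574 + 504)/(-22000 + 9170))/3 = -5/3 + (-5070/(-12830))/3 = -5/3 + (-5070*(-1/12830))/3 = -5/3 + (1/3)*(507/1283) = -5/3 + 169/1283 = -5908/3849 ≈ -1.5349)
N = 1/315 (N = 1/(-24 + (43 + 296)) = 1/(-24 + 339) = 1/315 ≈ 0.0031746)
1/(N + L) = 1/(1/315 - 5908/3849) = 1/(-619057/404145) = -404145/619057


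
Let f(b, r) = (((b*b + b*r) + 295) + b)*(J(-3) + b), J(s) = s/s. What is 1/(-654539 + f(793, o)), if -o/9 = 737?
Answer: -1/3676899947 ≈ -2.7197e-10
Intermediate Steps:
o = -6633 (o = -9*737 = -6633)
J(s) = 1
f(b, r) = (1 + b)*(295 + b + b² + b*r) (f(b, r) = (((b*b + b*r) + 295) + b)*(1 + b) = (((b² + b*r) + 295) + b)*(1 + b) = ((295 + b² + b*r) + b)*(1 + b) = (295 + b + b² + b*r)*(1 + b) = (1 + b)*(295 + b + b² + b*r))
1/(-654539 + f(793, o)) = 1/(-654539 + (295 + 793³ + 2*793² + 296*793 + 793*(-6633) - 6633*793²)) = 1/(-654539 + (295 + 498677257 + 2*628849 + 234728 - 5259969 - 6633*628849)) = 1/(-654539 + (295 + 498677257 + 1257698 + 234728 - 5259969 - 4171155417)) = 1/(-654539 - 3676245408) = 1/(-3676899947) = -1/3676899947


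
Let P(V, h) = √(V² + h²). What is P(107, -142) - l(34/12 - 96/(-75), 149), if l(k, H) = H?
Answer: -149 + √31613 ≈ 28.800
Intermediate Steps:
P(107, -142) - l(34/12 - 96/(-75), 149) = √(107² + (-142)²) - 1*149 = √(11449 + 20164) - 149 = √31613 - 149 = -149 + √31613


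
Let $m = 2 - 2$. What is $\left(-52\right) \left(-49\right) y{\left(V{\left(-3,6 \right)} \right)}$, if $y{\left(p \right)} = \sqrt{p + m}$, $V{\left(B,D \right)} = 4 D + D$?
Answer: $2548 \sqrt{30} \approx 13956.0$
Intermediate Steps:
$m = 0$
$V{\left(B,D \right)} = 5 D$
$y{\left(p \right)} = \sqrt{p}$ ($y{\left(p \right)} = \sqrt{p + 0} = \sqrt{p}$)
$\left(-52\right) \left(-49\right) y{\left(V{\left(-3,6 \right)} \right)} = \left(-52\right) \left(-49\right) \sqrt{5 \cdot 6} = 2548 \sqrt{30}$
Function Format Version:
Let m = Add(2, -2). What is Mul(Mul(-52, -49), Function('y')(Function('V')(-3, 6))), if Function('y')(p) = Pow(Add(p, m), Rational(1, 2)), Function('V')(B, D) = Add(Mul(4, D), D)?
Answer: Mul(2548, Pow(30, Rational(1, 2))) ≈ 13956.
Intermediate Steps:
m = 0
Function('V')(B, D) = Mul(5, D)
Function('y')(p) = Pow(p, Rational(1, 2)) (Function('y')(p) = Pow(Add(p, 0), Rational(1, 2)) = Pow(p, Rational(1, 2)))
Mul(Mul(-52, -49), Function('y')(Function('V')(-3, 6))) = Mul(Mul(-52, -49), Pow(Mul(5, 6), Rational(1, 2))) = Mul(2548, Pow(30, Rational(1, 2)))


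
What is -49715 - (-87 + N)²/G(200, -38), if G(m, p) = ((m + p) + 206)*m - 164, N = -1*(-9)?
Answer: -912719206/18359 ≈ -49715.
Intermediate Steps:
N = 9
G(m, p) = -164 + m*(206 + m + p) (G(m, p) = (206 + m + p)*m - 164 = m*(206 + m + p) - 164 = -164 + m*(206 + m + p))
-49715 - (-87 + N)²/G(200, -38) = -49715 - (-87 + 9)²/(-164 + 200² + 206*200 + 200*(-38)) = -49715 - (-78)²/(-164 + 40000 + 41200 - 7600) = -49715 - 6084/73436 = -49715 - 1*1521/18359 = -49715 - 1521/18359 = -912719206/18359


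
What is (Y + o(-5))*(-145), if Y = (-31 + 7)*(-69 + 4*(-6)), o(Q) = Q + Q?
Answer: -322190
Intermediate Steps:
o(Q) = 2*Q
Y = 2232 (Y = -24*(-69 - 24) = -24*(-93) = 2232)
(Y + o(-5))*(-145) = (2232 + 2*(-5))*(-145) = (2232 - 10)*(-145) = 2222*(-145) = -322190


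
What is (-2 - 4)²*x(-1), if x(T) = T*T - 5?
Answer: -144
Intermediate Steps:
x(T) = -5 + T² (x(T) = T² - 5 = -5 + T²)
(-2 - 4)²*x(-1) = (-2 - 4)²*(-5 + (-1)²) = (-6)²*(-5 + 1) = 36*(-4) = -144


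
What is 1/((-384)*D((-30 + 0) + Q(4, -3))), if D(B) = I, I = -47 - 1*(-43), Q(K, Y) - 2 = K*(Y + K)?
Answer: 1/1536 ≈ 0.00065104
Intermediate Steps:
Q(K, Y) = 2 + K*(K + Y) (Q(K, Y) = 2 + K*(Y + K) = 2 + K*(K + Y))
I = -4 (I = -47 + 43 = -4)
D(B) = -4
1/((-384)*D((-30 + 0) + Q(4, -3))) = 1/(-384*(-4)) = -1/384*(-1/4) = 1/1536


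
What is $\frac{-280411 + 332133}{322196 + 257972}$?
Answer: $\frac{25861}{290084} \approx 0.08915$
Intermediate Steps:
$\frac{-280411 + 332133}{322196 + 257972} = \frac{51722}{580168} = 51722 \cdot \frac{1}{580168} = \frac{25861}{290084}$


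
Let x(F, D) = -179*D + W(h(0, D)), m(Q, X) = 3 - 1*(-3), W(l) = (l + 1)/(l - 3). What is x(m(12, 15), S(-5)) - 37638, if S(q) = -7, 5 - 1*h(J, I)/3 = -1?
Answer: -545756/15 ≈ -36384.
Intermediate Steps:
h(J, I) = 18 (h(J, I) = 15 - 3*(-1) = 15 + 3 = 18)
W(l) = (1 + l)/(-3 + l)
m(Q, X) = 6 (m(Q, X) = 3 + 3 = 6)
x(F, D) = 19/15 - 179*D (x(F, D) = -179*D + (1 + 18)/(-3 + 18) = -179*D + 19/15 = 19/15 - 179*D)
x(m(12, 15), S(-5)) - 37638 = (19/15 - 179*(-7)) - 37638 = (19/15 + 1253) - 37638 = 18814/15 - 37638 = -545756/15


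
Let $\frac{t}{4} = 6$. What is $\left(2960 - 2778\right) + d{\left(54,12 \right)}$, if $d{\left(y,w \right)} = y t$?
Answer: $1478$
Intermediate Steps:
$t = 24$ ($t = 4 \cdot 6 = 24$)
$d{\left(y,w \right)} = 24 y$ ($d{\left(y,w \right)} = y 24 = 24 y$)
$\left(2960 - 2778\right) + d{\left(54,12 \right)} = \left(2960 - 2778\right) + 24 \cdot 54 = 182 + 1296 = 1478$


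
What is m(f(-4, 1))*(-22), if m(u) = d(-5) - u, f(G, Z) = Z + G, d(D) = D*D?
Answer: -616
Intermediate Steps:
d(D) = D²
f(G, Z) = G + Z
m(u) = 25 - u (m(u) = (-5)² - u = 25 - u)
m(f(-4, 1))*(-22) = (25 - (-4 + 1))*(-22) = (25 - 1*(-3))*(-22) = (25 + 3)*(-22) = 28*(-22) = -616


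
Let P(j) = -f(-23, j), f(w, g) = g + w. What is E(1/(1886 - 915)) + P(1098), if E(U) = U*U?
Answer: -1013554074/942841 ≈ -1075.0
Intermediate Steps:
E(U) = U**2
P(j) = 23 - j (P(j) = -(j - 23) = -(-23 + j) = 23 - j)
E(1/(1886 - 915)) + P(1098) = (1/(1886 - 915))**2 + (23 - 1*1098) = (1/971)**2 + (23 - 1098) = (1/971)**2 - 1075 = 1/942841 - 1075 = -1013554074/942841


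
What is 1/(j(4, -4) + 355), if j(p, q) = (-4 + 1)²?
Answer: 1/364 ≈ 0.0027473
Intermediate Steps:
j(p, q) = 9 (j(p, q) = (-3)² = 9)
1/(j(4, -4) + 355) = 1/(9 + 355) = 1/364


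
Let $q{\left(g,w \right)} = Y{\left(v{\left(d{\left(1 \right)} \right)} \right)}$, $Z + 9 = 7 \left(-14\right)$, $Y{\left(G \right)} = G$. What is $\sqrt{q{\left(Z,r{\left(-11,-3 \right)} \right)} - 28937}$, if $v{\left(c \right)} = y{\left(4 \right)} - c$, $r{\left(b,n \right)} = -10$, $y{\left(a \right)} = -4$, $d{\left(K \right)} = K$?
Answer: $i \sqrt{28942} \approx 170.12 i$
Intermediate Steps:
$v{\left(c \right)} = -4 - c$
$Z = -107$ ($Z = -9 + 7 \left(-14\right) = -9 - 98 = -107$)
$q{\left(g,w \right)} = -5$ ($q{\left(g,w \right)} = -4 - 1 = -5$)
$\sqrt{q{\left(Z,r{\left(-11,-3 \right)} \right)} - 28937} = \sqrt{-5 - 28937} = \sqrt{-28942} = i \sqrt{28942}$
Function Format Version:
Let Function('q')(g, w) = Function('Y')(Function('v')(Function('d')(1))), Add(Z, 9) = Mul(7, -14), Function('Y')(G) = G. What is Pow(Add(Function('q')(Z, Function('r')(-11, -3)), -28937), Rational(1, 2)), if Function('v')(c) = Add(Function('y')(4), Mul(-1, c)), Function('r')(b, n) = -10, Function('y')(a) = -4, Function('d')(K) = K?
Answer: Mul(I, Pow(28942, Rational(1, 2))) ≈ Mul(170.12, I)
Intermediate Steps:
Function('v')(c) = Add(-4, Mul(-1, c))
Z = -107 (Z = Add(-9, Mul(7, -14)) = Add(-9, -98) = -107)
Function('q')(g, w) = -5 (Function('q')(g, w) = Add(-4, Mul(-1, 1)) = Add(-4, -1) = -5)
Pow(Add(Function('q')(Z, Function('r')(-11, -3)), -28937), Rational(1, 2)) = Pow(Add(-5, -28937), Rational(1, 2)) = Pow(-28942, Rational(1, 2)) = Mul(I, Pow(28942, Rational(1, 2)))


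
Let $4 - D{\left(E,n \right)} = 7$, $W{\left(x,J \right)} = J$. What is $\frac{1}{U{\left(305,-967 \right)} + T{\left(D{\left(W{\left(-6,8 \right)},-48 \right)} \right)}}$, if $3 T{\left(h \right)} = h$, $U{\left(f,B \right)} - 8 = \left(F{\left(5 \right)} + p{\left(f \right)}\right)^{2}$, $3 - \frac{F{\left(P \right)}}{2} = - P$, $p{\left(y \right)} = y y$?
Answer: $\frac{1}{8656627688} \approx 1.1552 \cdot 10^{-10}$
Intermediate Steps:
$p{\left(y \right)} = y^{2}$
$F{\left(P \right)} = 6 + 2 P$ ($F{\left(P \right)} = 6 - 2 \left(- P\right) = 6 + 2 P$)
$U{\left(f,B \right)} = 8 + \left(16 + f^{2}\right)^{2}$ ($U{\left(f,B \right)} = 8 + \left(\left(6 + 2 \cdot 5\right) + f^{2}\right)^{2} = 8 + \left(\left(6 + 10\right) + f^{2}\right)^{2} = 8 + \left(16 + f^{2}\right)^{2}$)
$D{\left(E,n \right)} = -3$ ($D{\left(E,n \right)} = 4 - 7 = -3$)
$T{\left(h \right)} = \frac{h}{3}$
$\frac{1}{U{\left(305,-967 \right)} + T{\left(D{\left(W{\left(-6,8 \right)},-48 \right)} \right)}} = \frac{1}{\left(8 + \left(16 + 305^{2}\right)^{2}\right) + \frac{1}{3} \left(-3\right)} = \frac{1}{\left(8 + \left(16 + 93025\right)^{2}\right) - 1} = \frac{1}{\left(8 + 93041^{2}\right) - 1} = \frac{1}{\left(8 + 8656627681\right) - 1} = \frac{1}{8656627689 - 1} = \frac{1}{8656627688}$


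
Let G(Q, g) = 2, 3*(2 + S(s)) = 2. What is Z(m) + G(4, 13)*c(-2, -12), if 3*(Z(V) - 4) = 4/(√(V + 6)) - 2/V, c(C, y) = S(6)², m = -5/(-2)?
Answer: 328/45 + 4*√34/51 ≈ 7.7462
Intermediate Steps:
m = 5/2 (m = -5*(-½) = 5/2 ≈ 2.5000)
S(s) = -4/3 (S(s) = -2 + (⅓)*2 = -2 + ⅔ = -4/3)
c(C, y) = 16/9 (c(C, y) = (-4/3)² = 16/9)
Z(V) = 4 - 2/(3*V) + 4/(3*√(6 + V)) (Z(V) = 4 + (4/(√(V + 6)) - 2/V)/3 = 4 + (4/(√(6 + V)) - 2/V)/3 = 4 + (4/√(6 + V) - 2/V)/3 = 4 + (-2/V + 4/√(6 + V))/3 = 4 + (-2/(3*V) + 4/(3*√(6 + V))) = 4 - 2/(3*V) + 4/(3*√(6 + V)))
Z(m) + G(4, 13)*c(-2, -12) = (4 - 2/(3*5/2) + 4/(3*√(6 + 5/2))) + 2*(16/9) = (4 - ⅔*⅖ + 4/(3*√(17/2))) + 32/9 = (4 - 4/15 + 4*(√34/17)/3) + 32/9 = (4 - 4/15 + 4*√34/51) + 32/9 = (56/15 + 4*√34/51) + 32/9 = 328/45 + 4*√34/51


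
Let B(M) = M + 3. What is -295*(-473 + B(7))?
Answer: 136585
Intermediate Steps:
B(M) = 3 + M
-295*(-473 + B(7)) = -295*(-473 + (3 + 7)) = -295*(-473 + 10) = -295*(-463) = 136585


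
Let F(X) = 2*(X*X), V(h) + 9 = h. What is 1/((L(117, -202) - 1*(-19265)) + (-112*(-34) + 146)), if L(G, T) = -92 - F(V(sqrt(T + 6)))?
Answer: 23357/545803465 - 504*I/545803465 ≈ 4.2794e-5 - 9.2341e-7*I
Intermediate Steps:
V(h) = -9 + h
F(X) = 2*X**2
L(G, T) = -92 - 2*(-9 + sqrt(6 + T))**2 (L(G, T) = -92 - 2*(-9 + sqrt(T + 6))**2 = -92 - 2*(-9 + sqrt(6 + T))**2)
1/((L(117, -202) - 1*(-19265)) + (-112*(-34) + 146)) = 1/(((-266 - 2*(-202) + 36*sqrt(6 - 202)) - 1*(-19265)) + (-112*(-34) + 146)) = 1/(((-266 + 404 + 36*sqrt(-196)) + 19265) + (3808 + 146)) = 1/(((-266 + 404 + 36*(14*I)) + 19265) + 3954) = 1/(((-266 + 404 + 504*I) + 19265) + 3954) = 1/(((138 + 504*I) + 19265) + 3954) = 1/((19403 + 504*I) + 3954) = 1/(23357 + 504*I) = (23357 - 504*I)/545803465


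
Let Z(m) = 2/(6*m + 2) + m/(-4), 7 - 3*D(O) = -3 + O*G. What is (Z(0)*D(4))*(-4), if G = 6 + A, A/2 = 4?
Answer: 184/3 ≈ 61.333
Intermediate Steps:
A = 8 (A = 2*4 = 8)
G = 14 (G = 6 + 8 = 14)
D(O) = 10/3 - 14*O/3 (D(O) = 7/3 - (-3 + O*14)/3 = 7/3 - (-3 + 14*O)/3 = 7/3 + (1 - 14*O/3) = 10/3 - 14*O/3)
Z(m) = 2/(2 + 6*m) - m/4 (Z(m) = 2/(2 + 6*m) + m*(-¼) = 2/(2 + 6*m) - m/4)
(Z(0)*D(4))*(-4) = (((4 - 1*0 - 3*0²)/(4*(1 + 3*0)))*(10/3 - 14/3*4))*(-4) = (((4 + 0 - 3*0)/(4*(1 + 0)))*(10/3 - 56/3))*(-4) = (((¼)*(4 + 0 + 0)/1)*(-46/3))*(-4) = (((¼)*1*4)*(-46/3))*(-4) = (1*(-46/3))*(-4) = -46/3*(-4) = 184/3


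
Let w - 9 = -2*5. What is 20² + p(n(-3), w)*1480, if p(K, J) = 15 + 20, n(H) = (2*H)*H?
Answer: 52200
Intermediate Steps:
n(H) = 2*H²
w = -1 (w = 9 - 2*5 = 9 - 10 = -1)
p(K, J) = 35
20² + p(n(-3), w)*1480 = 20² + 35*1480 = 400 + 51800 = 52200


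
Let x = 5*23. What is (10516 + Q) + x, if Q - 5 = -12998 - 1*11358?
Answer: -13720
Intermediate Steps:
x = 115
Q = -24351 (Q = 5 + (-12998 - 1*11358) = 5 + (-12998 - 11358) = 5 - 24356 = -24351)
(10516 + Q) + x = (10516 - 24351) + 115 = -13835 + 115 = -13720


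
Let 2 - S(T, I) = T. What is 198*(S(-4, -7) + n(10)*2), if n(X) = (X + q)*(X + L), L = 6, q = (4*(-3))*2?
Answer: -87516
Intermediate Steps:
q = -24 (q = -12*2 = -24)
S(T, I) = 2 - T
n(X) = (-24 + X)*(6 + X) (n(X) = (X - 24)*(X + 6) = (-24 + X)*(6 + X))
198*(S(-4, -7) + n(10)*2) = 198*((2 - 1*(-4)) + (-144 + 10² - 18*10)*2) = 198*((2 + 4) + (-144 + 100 - 180)*2) = 198*(6 - 224*2) = 198*(6 - 448) = 198*(-442) = -87516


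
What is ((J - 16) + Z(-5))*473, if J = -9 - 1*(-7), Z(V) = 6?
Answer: -5676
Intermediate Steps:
J = -2 (J = -9 + 7 = -2)
((J - 16) + Z(-5))*473 = ((-2 - 16) + 6)*473 = (-18 + 6)*473 = -12*473 = -5676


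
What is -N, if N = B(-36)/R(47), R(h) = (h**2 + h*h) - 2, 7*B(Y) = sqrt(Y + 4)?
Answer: -I*sqrt(2)/7728 ≈ -0.000183*I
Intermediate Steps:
B(Y) = sqrt(4 + Y)/7 (B(Y) = sqrt(Y + 4)/7 = sqrt(4 + Y)/7)
R(h) = -2 + 2*h**2 (R(h) = (h**2 + h**2) - 2 = 2*h**2 - 2 = -2 + 2*h**2)
N = I*sqrt(2)/7728 (N = (sqrt(4 - 36)/7)/(-2 + 2*47**2) = (sqrt(-32)/7)/(-2 + 2*2209) = ((4*I*sqrt(2))/7)/(-2 + 4418) = (4*I*sqrt(2)/7)/4416 = (4*I*sqrt(2)/7)*(1/4416) = I*sqrt(2)/7728 ≈ 0.000183*I)
-N = -I*sqrt(2)/7728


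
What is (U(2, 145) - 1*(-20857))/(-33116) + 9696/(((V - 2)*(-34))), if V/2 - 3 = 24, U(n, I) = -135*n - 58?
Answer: -2627853/430508 ≈ -6.1041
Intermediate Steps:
U(n, I) = -58 - 135*n
V = 54 (V = 6 + 2*24 = 6 + 48 = 54)
(U(2, 145) - 1*(-20857))/(-33116) + 9696/(((V - 2)*(-34))) = ((-58 - 135*2) - 1*(-20857))/(-33116) + 9696/(((54 - 2)*(-34))) = ((-58 - 270) + 20857)*(-1/33116) + 9696/((52*(-34))) = (-328 + 20857)*(-1/33116) + 9696/(-1768) = 20529*(-1/33116) + 9696*(-1/1768) = -20529/33116 - 1212/221 = -2627853/430508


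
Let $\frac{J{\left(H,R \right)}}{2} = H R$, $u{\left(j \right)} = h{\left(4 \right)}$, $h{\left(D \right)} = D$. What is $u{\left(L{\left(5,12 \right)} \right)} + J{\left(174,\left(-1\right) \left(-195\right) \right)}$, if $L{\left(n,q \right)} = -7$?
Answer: $67864$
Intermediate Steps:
$u{\left(j \right)} = 4$
$J{\left(H,R \right)} = 2 H R$
$u{\left(L{\left(5,12 \right)} \right)} + J{\left(174,\left(-1\right) \left(-195\right) \right)} = 4 + 2 \cdot 174 \left(\left(-1\right) \left(-195\right)\right) = 4 + 2 \cdot 174 \cdot 195 = 4 + 67860 = 67864$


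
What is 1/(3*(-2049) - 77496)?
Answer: -1/83643 ≈ -1.1956e-5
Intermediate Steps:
1/(3*(-2049) - 77496) = 1/(-6147 - 77496) = 1/(-83643) = -1/83643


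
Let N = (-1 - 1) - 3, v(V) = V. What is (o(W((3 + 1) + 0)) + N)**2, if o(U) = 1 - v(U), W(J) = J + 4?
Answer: 144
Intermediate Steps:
W(J) = 4 + J
N = -5 (N = -2 - 3 = -5)
o(U) = 1 - U
(o(W((3 + 1) + 0)) + N)**2 = ((1 - (4 + ((3 + 1) + 0))) - 5)**2 = ((1 - (4 + (4 + 0))) - 5)**2 = ((1 - (4 + 4)) - 5)**2 = ((1 - 1*8) - 5)**2 = ((1 - 8) - 5)**2 = (-7 - 5)**2 = (-12)**2 = 144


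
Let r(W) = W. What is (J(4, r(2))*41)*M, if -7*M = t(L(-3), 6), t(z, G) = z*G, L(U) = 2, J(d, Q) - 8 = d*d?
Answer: -11808/7 ≈ -1686.9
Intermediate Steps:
J(d, Q) = 8 + d² (J(d, Q) = 8 + d*d = 8 + d²)
t(z, G) = G*z
M = -12/7 (M = -6*2/7 = -⅐*12 = -12/7 ≈ -1.7143)
(J(4, r(2))*41)*M = ((8 + 4²)*41)*(-12/7) = ((8 + 16)*41)*(-12/7) = (24*41)*(-12/7) = 984*(-12/7) = -11808/7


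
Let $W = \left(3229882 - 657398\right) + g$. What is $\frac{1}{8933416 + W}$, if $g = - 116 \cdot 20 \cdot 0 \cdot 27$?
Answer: $\frac{1}{11505900} \approx 8.6912 \cdot 10^{-8}$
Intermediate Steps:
$g = 0$ ($g = \left(-116\right) 0 \cdot 27 = 0 \cdot 27 = 0$)
$W = 2572484$ ($W = \left(3229882 - 657398\right) + 0 = 2572484 + 0 = 2572484$)
$\frac{1}{8933416 + W} = \frac{1}{8933416 + 2572484} = \frac{1}{11505900}$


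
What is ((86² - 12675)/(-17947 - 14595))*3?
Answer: 15837/32542 ≈ 0.48666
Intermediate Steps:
((86² - 12675)/(-17947 - 14595))*3 = ((7396 - 12675)/(-32542))*3 = -5279*(-1/32542)*3 = (5279/32542)*3 = 15837/32542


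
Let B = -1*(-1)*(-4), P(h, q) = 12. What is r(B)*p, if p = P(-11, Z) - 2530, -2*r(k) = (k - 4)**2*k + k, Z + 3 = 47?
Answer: -327340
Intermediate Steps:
Z = 44 (Z = -3 + 47 = 44)
B = -4 (B = 1*(-4) = -4)
r(k) = -k/2 - k*(-4 + k)**2/2 (r(k) = -((k - 4)**2*k + k)/2 = -((-4 + k)**2*k + k)/2 = -(k*(-4 + k)**2 + k)/2 = -(k + k*(-4 + k)**2)/2 = -k/2 - k*(-4 + k)**2/2)
p = -2518 (p = 12 - 2530 = -2518)
r(B)*p = -1/2*(-4)*(1 + (-4 - 4)**2)*(-2518) = -1/2*(-4)*(1 + (-8)**2)*(-2518) = -1/2*(-4)*(1 + 64)*(-2518) = -1/2*(-4)*65*(-2518) = 130*(-2518) = -327340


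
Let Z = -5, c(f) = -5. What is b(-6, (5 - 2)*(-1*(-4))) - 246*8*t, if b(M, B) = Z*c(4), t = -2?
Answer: 3961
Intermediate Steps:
b(M, B) = 25 (b(M, B) = -5*(-5) = 25)
b(-6, (5 - 2)*(-1*(-4))) - 246*8*t = 25 - 246*8*(-2) = 25 - (-3936) = 25 - 246*(-16) = 25 + 3936 = 3961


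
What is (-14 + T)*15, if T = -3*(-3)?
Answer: -75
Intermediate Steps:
T = 9
(-14 + T)*15 = (-14 + 9)*15 = -5*15 = -75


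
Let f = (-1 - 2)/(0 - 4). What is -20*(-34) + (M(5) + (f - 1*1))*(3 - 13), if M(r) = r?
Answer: 1265/2 ≈ 632.50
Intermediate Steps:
f = 3/4 (f = -3/(-4) = -3*(-1/4) = 3/4 ≈ 0.75000)
-20*(-34) + (M(5) + (f - 1*1))*(3 - 13) = -20*(-34) + (5 + (3/4 - 1*1))*(3 - 13) = 680 + (5 + (3/4 - 1))*(-10) = 680 + (5 - 1/4)*(-10) = 680 + (19/4)*(-10) = 680 - 95/2 = 1265/2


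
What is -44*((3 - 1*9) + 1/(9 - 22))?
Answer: 3476/13 ≈ 267.38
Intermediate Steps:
-44*((3 - 1*9) + 1/(9 - 22)) = -44*((3 - 9) + 1/(-13)) = -44*(-6 - 1/13) = -44*(-79/13) = 3476/13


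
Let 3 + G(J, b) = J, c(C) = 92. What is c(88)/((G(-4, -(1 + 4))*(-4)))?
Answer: 23/7 ≈ 3.2857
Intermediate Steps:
G(J, b) = -3 + J
c(88)/((G(-4, -(1 + 4))*(-4))) = 92/(((-3 - 4)*(-4))) = 92/((-7*(-4))) = 92/28 = 92*(1/28) = 23/7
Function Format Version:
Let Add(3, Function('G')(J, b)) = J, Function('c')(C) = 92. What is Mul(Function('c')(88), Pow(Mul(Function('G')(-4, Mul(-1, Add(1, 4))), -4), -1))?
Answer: Rational(23, 7) ≈ 3.2857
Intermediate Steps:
Function('G')(J, b) = Add(-3, J)
Mul(Function('c')(88), Pow(Mul(Function('G')(-4, Mul(-1, Add(1, 4))), -4), -1)) = Mul(92, Pow(Mul(Add(-3, -4), -4), -1)) = Mul(92, Pow(Mul(-7, -4), -1)) = Mul(92, Pow(28, -1)) = Mul(92, Rational(1, 28)) = Rational(23, 7)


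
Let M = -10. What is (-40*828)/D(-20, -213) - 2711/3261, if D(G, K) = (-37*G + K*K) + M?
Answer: -232978709/150328839 ≈ -1.5498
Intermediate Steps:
D(G, K) = -10 + K² - 37*G (D(G, K) = (-37*G + K*K) - 10 = (-37*G + K²) - 10 = (K² - 37*G) - 10 = -10 + K² - 37*G)
(-40*828)/D(-20, -213) - 2711/3261 = (-40*828)/(-10 + (-213)² - 37*(-20)) - 2711/3261 = -33120/(-10 + 45369 + 740) - 2711*1/3261 = -33120/46099 - 2711/3261 = -232978709/150328839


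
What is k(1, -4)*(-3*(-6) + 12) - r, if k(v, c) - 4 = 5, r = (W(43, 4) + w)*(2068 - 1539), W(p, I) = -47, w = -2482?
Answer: 1338111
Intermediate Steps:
r = -1337841 (r = (-47 - 2482)*(2068 - 1539) = -2529*529 = -1337841)
k(v, c) = 9 (k(v, c) = 4 + 5 = 9)
k(1, -4)*(-3*(-6) + 12) - r = 9*(-3*(-6) + 12) - 1*(-1337841) = 9*(18 + 12) + 1337841 = 9*30 + 1337841 = 270 + 1337841 = 1338111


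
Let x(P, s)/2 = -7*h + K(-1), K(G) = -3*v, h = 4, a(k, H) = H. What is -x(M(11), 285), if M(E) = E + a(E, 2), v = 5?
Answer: 86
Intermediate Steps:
K(G) = -15 (K(G) = -3*5 = -15)
M(E) = 2 + E (M(E) = E + 2 = 2 + E)
x(P, s) = -86 (x(P, s) = 2*(-7*4 - 15) = 2*(-28 - 15) = 2*(-43) = -86)
-x(M(11), 285) = -1*(-86) = 86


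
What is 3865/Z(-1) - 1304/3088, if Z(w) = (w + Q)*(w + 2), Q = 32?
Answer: 1486837/11966 ≈ 124.26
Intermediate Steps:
Z(w) = (2 + w)*(32 + w) (Z(w) = (w + 32)*(w + 2) = (32 + w)*(2 + w) = (2 + w)*(32 + w))
3865/Z(-1) - 1304/3088 = 3865/(64 + (-1)² + 34*(-1)) - 1304/3088 = 3865/(64 + 1 - 34) - 1304*1/3088 = 3865/31 - 163/386 = 1486837/11966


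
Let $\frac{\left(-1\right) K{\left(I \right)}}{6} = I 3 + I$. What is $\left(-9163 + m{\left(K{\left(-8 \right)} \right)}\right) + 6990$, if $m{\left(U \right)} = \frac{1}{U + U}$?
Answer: $- \frac{834431}{384} \approx -2173.0$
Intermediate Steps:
$K{\left(I \right)} = - 24 I$ ($K{\left(I \right)} = - 6 \left(I 3 + I\right) = - 6 \left(3 I + I\right) = - 6 \cdot 4 I = - 24 I$)
$m{\left(U \right)} = \frac{1}{2 U}$
$\left(-9163 + m{\left(K{\left(-8 \right)} \right)}\right) + 6990 = \left(-9163 + \frac{1}{2 \left(\left(-24\right) \left(-8\right)\right)}\right) + 6990 = \left(-9163 + \frac{1}{2 \cdot 192}\right) + 6990 = \left(-9163 + \frac{1}{2} \cdot \frac{1}{192}\right) + 6990 = \left(-9163 + \frac{1}{384}\right) + 6990 = - \frac{3518591}{384} + 6990 = - \frac{834431}{384}$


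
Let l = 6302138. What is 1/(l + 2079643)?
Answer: 1/8381781 ≈ 1.1931e-7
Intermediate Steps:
1/(l + 2079643) = 1/(6302138 + 2079643) = 1/8381781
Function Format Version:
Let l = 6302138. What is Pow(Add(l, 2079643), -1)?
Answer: Rational(1, 8381781) ≈ 1.1931e-7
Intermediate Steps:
Pow(Add(l, 2079643), -1) = Pow(Add(6302138, 2079643), -1) = Pow(8381781, -1) = Rational(1, 8381781)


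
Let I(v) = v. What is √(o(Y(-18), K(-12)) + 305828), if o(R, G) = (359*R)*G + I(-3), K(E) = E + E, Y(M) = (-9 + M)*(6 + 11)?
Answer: √4260569 ≈ 2064.1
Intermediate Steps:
Y(M) = -153 + 17*M (Y(M) = (-9 + M)*17 = -153 + 17*M)
K(E) = 2*E
o(R, G) = -3 + 359*G*R (o(R, G) = (359*R)*G - 3 = 359*G*R - 3 = -3 + 359*G*R)
√(o(Y(-18), K(-12)) + 305828) = √((-3 + 359*(2*(-12))*(-153 + 17*(-18))) + 305828) = √((-3 + 359*(-24)*(-153 - 306)) + 305828) = √((-3 + 359*(-24)*(-459)) + 305828) = √((-3 + 3954744) + 305828) = √(3954741 + 305828) = √4260569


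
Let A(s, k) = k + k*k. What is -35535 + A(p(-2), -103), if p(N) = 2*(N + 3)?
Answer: -25029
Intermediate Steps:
p(N) = 6 + 2*N (p(N) = 2*(3 + N) = 6 + 2*N)
A(s, k) = k + k**2
-35535 + A(p(-2), -103) = -35535 - 103*(1 - 103) = -35535 - 103*(-102) = -35535 + 10506 = -25029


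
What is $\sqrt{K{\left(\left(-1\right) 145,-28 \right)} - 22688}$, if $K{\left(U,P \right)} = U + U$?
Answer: $i \sqrt{22978} \approx 151.58 i$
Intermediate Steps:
$K{\left(U,P \right)} = 2 U$
$\sqrt{K{\left(\left(-1\right) 145,-28 \right)} - 22688} = \sqrt{2 \left(\left(-1\right) 145\right) - 22688} = \sqrt{2 \left(-145\right) - 22688} = \sqrt{-290 - 22688} = \sqrt{-22978} = i \sqrt{22978}$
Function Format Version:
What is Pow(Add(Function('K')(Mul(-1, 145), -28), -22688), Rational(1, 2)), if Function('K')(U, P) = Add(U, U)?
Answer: Mul(I, Pow(22978, Rational(1, 2))) ≈ Mul(151.58, I)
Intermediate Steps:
Function('K')(U, P) = Mul(2, U)
Pow(Add(Function('K')(Mul(-1, 145), -28), -22688), Rational(1, 2)) = Pow(Add(Mul(2, Mul(-1, 145)), -22688), Rational(1, 2)) = Pow(Add(Mul(2, -145), -22688), Rational(1, 2)) = Pow(Add(-290, -22688), Rational(1, 2)) = Pow(-22978, Rational(1, 2)) = Mul(I, Pow(22978, Rational(1, 2)))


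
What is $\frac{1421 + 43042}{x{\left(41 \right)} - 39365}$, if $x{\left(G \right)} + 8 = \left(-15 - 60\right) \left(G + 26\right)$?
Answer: $- \frac{44463}{44398} \approx -1.0015$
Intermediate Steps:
$x{\left(G \right)} = -1958 - 75 G$ ($x{\left(G \right)} = -8 + \left(-15 - 60\right) \left(G + 26\right) = -8 - 75 \left(26 + G\right) = -8 - \left(1950 + 75 G\right) = -1958 - 75 G$)
$\frac{1421 + 43042}{x{\left(41 \right)} - 39365} = \frac{1421 + 43042}{\left(-1958 - 3075\right) - 39365} = \frac{44463}{\left(-1958 - 3075\right) - 39365} = \frac{44463}{-5033 - 39365} = \frac{44463}{-44398} = 44463 \left(- \frac{1}{44398}\right) = - \frac{44463}{44398}$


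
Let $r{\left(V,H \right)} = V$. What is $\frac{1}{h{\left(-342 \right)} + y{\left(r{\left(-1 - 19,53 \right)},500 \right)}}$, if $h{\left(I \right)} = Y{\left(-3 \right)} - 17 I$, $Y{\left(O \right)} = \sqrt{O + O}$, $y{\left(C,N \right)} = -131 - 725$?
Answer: $\frac{2479}{12290885} - \frac{i \sqrt{6}}{24581770} \approx 0.00020169 - 9.9647 \cdot 10^{-8} i$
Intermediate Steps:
$y{\left(C,N \right)} = -856$
$Y{\left(O \right)} = \sqrt{2} \sqrt{O}$ ($Y{\left(O \right)} = \sqrt{2 O} = \sqrt{2} \sqrt{O}$)
$h{\left(I \right)} = - 17 I + i \sqrt{6}$ ($h{\left(I \right)} = \sqrt{2} \sqrt{-3} - 17 I = \sqrt{2} i \sqrt{3} - 17 I = i \sqrt{6} - 17 I = - 17 I + i \sqrt{6}$)
$\frac{1}{h{\left(-342 \right)} + y{\left(r{\left(-1 - 19,53 \right)},500 \right)}} = \frac{1}{\left(\left(-17\right) \left(-342\right) + i \sqrt{6}\right) - 856} = \frac{1}{\left(5814 + i \sqrt{6}\right) - 856} = \frac{1}{4958 + i \sqrt{6}}$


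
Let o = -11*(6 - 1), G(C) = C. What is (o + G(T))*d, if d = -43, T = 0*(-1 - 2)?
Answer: 2365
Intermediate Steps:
T = 0 (T = 0*(-3) = 0)
o = -55 (o = -11*5 = -55)
(o + G(T))*d = (-55 + 0)*(-43) = -55*(-43) = 2365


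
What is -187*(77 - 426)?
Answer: 65263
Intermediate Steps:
-187*(77 - 426) = -187*(-349) = 65263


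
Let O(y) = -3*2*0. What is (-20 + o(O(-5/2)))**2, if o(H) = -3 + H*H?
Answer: 529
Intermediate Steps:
O(y) = 0 (O(y) = -6*0 = 0)
o(H) = -3 + H**2
(-20 + o(O(-5/2)))**2 = (-20 + (-3 + 0**2))**2 = (-20 + (-3 + 0))**2 = (-20 - 3)**2 = (-23)**2 = 529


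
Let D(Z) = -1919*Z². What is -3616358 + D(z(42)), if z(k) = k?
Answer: -7001474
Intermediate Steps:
-3616358 + D(z(42)) = -3616358 - 1919*42² = -3616358 - 1919*1764 = -3616358 - 3385116 = -7001474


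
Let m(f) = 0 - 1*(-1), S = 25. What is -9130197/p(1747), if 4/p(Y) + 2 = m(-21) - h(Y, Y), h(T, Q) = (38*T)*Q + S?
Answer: 264721771796124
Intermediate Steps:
m(f) = 1 (m(f) = 0 + 1 = 1)
h(T, Q) = 25 + 38*Q*T (h(T, Q) = (38*T)*Q + 25 = 38*Q*T + 25 = 25 + 38*Q*T)
p(Y) = 4/(-26 - 38*Y²) (p(Y) = 4/(-2 + (1 - (25 + 38*Y*Y))) = 4/(-2 + (1 - (25 + 38*Y²))) = 4/(-2 + (1 + (-25 - 38*Y²))) = 4/(-2 + (-24 - 38*Y²)) = 4/(-26 - 38*Y²))
-9130197/p(1747) = -9130197/((-2/(13 + 19*1747²))) = -9130197/((-2/(13 + 19*3052009))) = -9130197/((-2/(13 + 57988171))) = -9130197/((-2/57988184)) = -9130197/((-2*1/57988184)) = -9130197/(-1/28994092) = -9130197*(-28994092) = 264721771796124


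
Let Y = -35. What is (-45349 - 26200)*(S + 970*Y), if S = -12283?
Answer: 3307924917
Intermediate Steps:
(-45349 - 26200)*(S + 970*Y) = (-45349 - 26200)*(-12283 + 970*(-35)) = -71549*(-12283 - 33950) = -71549*(-46233) = 3307924917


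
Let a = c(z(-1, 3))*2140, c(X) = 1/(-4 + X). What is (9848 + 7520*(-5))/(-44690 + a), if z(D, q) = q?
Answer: 13876/23415 ≈ 0.59261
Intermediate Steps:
a = -2140 (a = 2140/(-4 + 3) = 2140/(-1) = -1*2140 = -2140)
(9848 + 7520*(-5))/(-44690 + a) = (9848 + 7520*(-5))/(-44690 - 2140) = (9848 - 37600)/(-46830) = -27752*(-1/46830) = 13876/23415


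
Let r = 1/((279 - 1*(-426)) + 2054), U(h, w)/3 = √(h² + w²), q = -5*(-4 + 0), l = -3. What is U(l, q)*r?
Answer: 3*√409/2759 ≈ 0.021990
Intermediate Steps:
q = 20 (q = -5*(-4) = 20)
U(h, w) = 3*√(h² + w²)
r = 1/2759 (r = 1/((279 + 426) + 2054) = 1/(705 + 2054) = 1/2759 ≈ 0.00036245)
U(l, q)*r = (3*√((-3)² + 20²))*(1/2759) = (3*√(9 + 400))*(1/2759) = (3*√409)*(1/2759) = 3*√409/2759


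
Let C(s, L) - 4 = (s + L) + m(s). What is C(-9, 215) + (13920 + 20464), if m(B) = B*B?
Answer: 34675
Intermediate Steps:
m(B) = B**2
C(s, L) = 4 + L + s + s**2 (C(s, L) = 4 + ((s + L) + s**2) = 4 + ((L + s) + s**2) = 4 + (L + s + s**2) = 4 + L + s + s**2)
C(-9, 215) + (13920 + 20464) = (4 + 215 - 9 + (-9)**2) + (13920 + 20464) = (4 + 215 - 9 + 81) + 34384 = 291 + 34384 = 34675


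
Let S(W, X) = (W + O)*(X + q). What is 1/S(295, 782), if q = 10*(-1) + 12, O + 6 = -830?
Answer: -1/424144 ≈ -2.3577e-6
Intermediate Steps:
O = -836 (O = -6 - 830 = -836)
q = 2 (q = -10 + 12 = 2)
S(W, X) = (-836 + W)*(2 + X) (S(W, X) = (W - 836)*(X + 2) = (-836 + W)*(2 + X))
1/S(295, 782) = 1/(-1672 - 836*782 + 2*295 + 295*782) = 1/(-1672 - 653752 + 590 + 230690) = 1/(-424144) = -1/424144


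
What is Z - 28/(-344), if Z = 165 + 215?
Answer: 32687/86 ≈ 380.08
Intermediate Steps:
Z = 380
Z - 28/(-344) = 380 - 28/(-344) = 380 - 28*(-1)/344 = 380 - 1*(-7/86) = 380 + 7/86 = 32687/86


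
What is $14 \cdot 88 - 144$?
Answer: $1088$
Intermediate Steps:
$14 \cdot 88 - 144 = 1232 - 144 = 1088$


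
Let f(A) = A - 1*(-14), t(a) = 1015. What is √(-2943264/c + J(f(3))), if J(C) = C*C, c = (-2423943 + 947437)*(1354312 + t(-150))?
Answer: √289331998081801193406643321/1000574223731 ≈ 17.000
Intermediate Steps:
c = -2001148447462 (c = (-2423943 + 947437)*(1354312 + 1015) = -1476506*1355327 = -2001148447462)
f(A) = 14 + A (f(A) = A + 14 = 14 + A)
J(C) = C²
√(-2943264/c + J(f(3))) = √(-2943264/(-2001148447462) + (14 + 3)²) = √(-2943264*(-1/2001148447462) + 17²) = √(1471632/1000574223731 + 289) = √(289165952129891/1000574223731) = √289331998081801193406643321/1000574223731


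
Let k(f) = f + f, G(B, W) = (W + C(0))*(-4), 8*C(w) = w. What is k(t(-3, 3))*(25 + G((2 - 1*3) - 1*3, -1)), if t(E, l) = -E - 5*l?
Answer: -696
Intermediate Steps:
C(w) = w/8
G(B, W) = -4*W (G(B, W) = (W + (⅛)*0)*(-4) = (W + 0)*(-4) = W*(-4) = -4*W)
k(f) = 2*f
k(t(-3, 3))*(25 + G((2 - 1*3) - 1*3, -1)) = (2*(-1*(-3) - 5*3))*(25 - 4*(-1)) = (2*(3 - 15))*(25 + 4) = (2*(-12))*29 = -24*29 = -696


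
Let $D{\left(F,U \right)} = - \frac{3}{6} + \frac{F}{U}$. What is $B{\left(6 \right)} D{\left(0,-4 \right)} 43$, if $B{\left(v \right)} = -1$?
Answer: $\frac{43}{2} \approx 21.5$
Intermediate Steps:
$D{\left(F,U \right)} = - \frac{1}{2} + \frac{F}{U}$ ($D{\left(F,U \right)} = \left(-3\right) \frac{1}{6} + \frac{F}{U} = - \frac{1}{2} + \frac{F}{U}$)
$B{\left(6 \right)} D{\left(0,-4 \right)} 43 = - \frac{0 - -2}{-4} \cdot 43 = - \frac{\left(-1\right) \left(0 + 2\right)}{4} \cdot 43 = - \frac{\left(-1\right) 2}{4} \cdot 43 = \left(-1\right) \left(- \frac{1}{2}\right) 43 = \frac{1}{2} \cdot 43 = \frac{43}{2}$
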